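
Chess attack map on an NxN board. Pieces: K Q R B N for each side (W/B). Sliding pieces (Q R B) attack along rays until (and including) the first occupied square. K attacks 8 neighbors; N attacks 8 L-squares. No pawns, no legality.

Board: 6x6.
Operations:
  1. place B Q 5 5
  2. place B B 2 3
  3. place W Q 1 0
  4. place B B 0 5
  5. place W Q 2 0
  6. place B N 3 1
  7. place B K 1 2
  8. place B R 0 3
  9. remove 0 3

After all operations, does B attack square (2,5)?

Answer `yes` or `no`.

Answer: yes

Derivation:
Op 1: place BQ@(5,5)
Op 2: place BB@(2,3)
Op 3: place WQ@(1,0)
Op 4: place BB@(0,5)
Op 5: place WQ@(2,0)
Op 6: place BN@(3,1)
Op 7: place BK@(1,2)
Op 8: place BR@(0,3)
Op 9: remove (0,3)
Per-piece attacks for B:
  BB@(0,5): attacks (1,4) (2,3) [ray(1,-1) blocked at (2,3)]
  BK@(1,2): attacks (1,3) (1,1) (2,2) (0,2) (2,3) (2,1) (0,3) (0,1)
  BB@(2,3): attacks (3,4) (4,5) (3,2) (4,1) (5,0) (1,4) (0,5) (1,2) [ray(-1,1) blocked at (0,5); ray(-1,-1) blocked at (1,2)]
  BN@(3,1): attacks (4,3) (5,2) (2,3) (1,2) (5,0) (1,0)
  BQ@(5,5): attacks (5,4) (5,3) (5,2) (5,1) (5,0) (4,5) (3,5) (2,5) (1,5) (0,5) (4,4) (3,3) (2,2) (1,1) (0,0) [ray(-1,0) blocked at (0,5)]
B attacks (2,5): yes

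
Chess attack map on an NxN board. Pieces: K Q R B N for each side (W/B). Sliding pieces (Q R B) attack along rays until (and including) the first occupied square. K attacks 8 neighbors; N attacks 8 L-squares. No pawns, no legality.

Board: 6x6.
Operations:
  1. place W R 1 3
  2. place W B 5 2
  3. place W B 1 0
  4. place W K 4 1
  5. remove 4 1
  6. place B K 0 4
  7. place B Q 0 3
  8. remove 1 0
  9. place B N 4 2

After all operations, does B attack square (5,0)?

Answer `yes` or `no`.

Op 1: place WR@(1,3)
Op 2: place WB@(5,2)
Op 3: place WB@(1,0)
Op 4: place WK@(4,1)
Op 5: remove (4,1)
Op 6: place BK@(0,4)
Op 7: place BQ@(0,3)
Op 8: remove (1,0)
Op 9: place BN@(4,2)
Per-piece attacks for B:
  BQ@(0,3): attacks (0,4) (0,2) (0,1) (0,0) (1,3) (1,4) (2,5) (1,2) (2,1) (3,0) [ray(0,1) blocked at (0,4); ray(1,0) blocked at (1,3)]
  BK@(0,4): attacks (0,5) (0,3) (1,4) (1,5) (1,3)
  BN@(4,2): attacks (5,4) (3,4) (2,3) (5,0) (3,0) (2,1)
B attacks (5,0): yes

Answer: yes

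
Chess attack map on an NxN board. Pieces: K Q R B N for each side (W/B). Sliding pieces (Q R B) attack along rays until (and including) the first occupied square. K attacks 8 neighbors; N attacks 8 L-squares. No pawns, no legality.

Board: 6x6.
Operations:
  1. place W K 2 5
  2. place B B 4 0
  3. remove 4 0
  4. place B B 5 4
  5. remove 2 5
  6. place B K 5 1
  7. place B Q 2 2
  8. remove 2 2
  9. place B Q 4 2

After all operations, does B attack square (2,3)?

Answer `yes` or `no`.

Answer: no

Derivation:
Op 1: place WK@(2,5)
Op 2: place BB@(4,0)
Op 3: remove (4,0)
Op 4: place BB@(5,4)
Op 5: remove (2,5)
Op 6: place BK@(5,1)
Op 7: place BQ@(2,2)
Op 8: remove (2,2)
Op 9: place BQ@(4,2)
Per-piece attacks for B:
  BQ@(4,2): attacks (4,3) (4,4) (4,5) (4,1) (4,0) (5,2) (3,2) (2,2) (1,2) (0,2) (5,3) (5,1) (3,3) (2,4) (1,5) (3,1) (2,0) [ray(1,-1) blocked at (5,1)]
  BK@(5,1): attacks (5,2) (5,0) (4,1) (4,2) (4,0)
  BB@(5,4): attacks (4,5) (4,3) (3,2) (2,1) (1,0)
B attacks (2,3): no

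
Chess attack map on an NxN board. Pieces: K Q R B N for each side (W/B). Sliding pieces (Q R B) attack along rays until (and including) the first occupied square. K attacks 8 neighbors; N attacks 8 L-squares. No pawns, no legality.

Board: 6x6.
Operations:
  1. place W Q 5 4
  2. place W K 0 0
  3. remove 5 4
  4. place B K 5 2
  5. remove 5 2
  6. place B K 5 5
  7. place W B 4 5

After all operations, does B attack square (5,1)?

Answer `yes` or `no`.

Answer: no

Derivation:
Op 1: place WQ@(5,4)
Op 2: place WK@(0,0)
Op 3: remove (5,4)
Op 4: place BK@(5,2)
Op 5: remove (5,2)
Op 6: place BK@(5,5)
Op 7: place WB@(4,5)
Per-piece attacks for B:
  BK@(5,5): attacks (5,4) (4,5) (4,4)
B attacks (5,1): no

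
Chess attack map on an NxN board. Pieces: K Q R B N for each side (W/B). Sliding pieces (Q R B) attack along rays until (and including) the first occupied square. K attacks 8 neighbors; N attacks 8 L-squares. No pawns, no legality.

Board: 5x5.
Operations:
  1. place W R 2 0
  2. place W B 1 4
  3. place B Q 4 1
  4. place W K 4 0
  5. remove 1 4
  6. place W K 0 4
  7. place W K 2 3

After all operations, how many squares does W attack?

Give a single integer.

Answer: 17

Derivation:
Op 1: place WR@(2,0)
Op 2: place WB@(1,4)
Op 3: place BQ@(4,1)
Op 4: place WK@(4,0)
Op 5: remove (1,4)
Op 6: place WK@(0,4)
Op 7: place WK@(2,3)
Per-piece attacks for W:
  WK@(0,4): attacks (0,3) (1,4) (1,3)
  WR@(2,0): attacks (2,1) (2,2) (2,3) (3,0) (4,0) (1,0) (0,0) [ray(0,1) blocked at (2,3); ray(1,0) blocked at (4,0)]
  WK@(2,3): attacks (2,4) (2,2) (3,3) (1,3) (3,4) (3,2) (1,4) (1,2)
  WK@(4,0): attacks (4,1) (3,0) (3,1)
Union (17 distinct): (0,0) (0,3) (1,0) (1,2) (1,3) (1,4) (2,1) (2,2) (2,3) (2,4) (3,0) (3,1) (3,2) (3,3) (3,4) (4,0) (4,1)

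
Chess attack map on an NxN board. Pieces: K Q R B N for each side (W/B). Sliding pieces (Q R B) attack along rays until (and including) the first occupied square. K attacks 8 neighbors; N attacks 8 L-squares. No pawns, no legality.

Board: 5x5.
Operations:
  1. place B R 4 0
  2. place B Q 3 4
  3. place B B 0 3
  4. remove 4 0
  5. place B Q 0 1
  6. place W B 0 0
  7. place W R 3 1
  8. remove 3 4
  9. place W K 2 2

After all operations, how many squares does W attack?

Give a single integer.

Op 1: place BR@(4,0)
Op 2: place BQ@(3,4)
Op 3: place BB@(0,3)
Op 4: remove (4,0)
Op 5: place BQ@(0,1)
Op 6: place WB@(0,0)
Op 7: place WR@(3,1)
Op 8: remove (3,4)
Op 9: place WK@(2,2)
Per-piece attacks for W:
  WB@(0,0): attacks (1,1) (2,2) [ray(1,1) blocked at (2,2)]
  WK@(2,2): attacks (2,3) (2,1) (3,2) (1,2) (3,3) (3,1) (1,3) (1,1)
  WR@(3,1): attacks (3,2) (3,3) (3,4) (3,0) (4,1) (2,1) (1,1) (0,1) [ray(-1,0) blocked at (0,1)]
Union (13 distinct): (0,1) (1,1) (1,2) (1,3) (2,1) (2,2) (2,3) (3,0) (3,1) (3,2) (3,3) (3,4) (4,1)

Answer: 13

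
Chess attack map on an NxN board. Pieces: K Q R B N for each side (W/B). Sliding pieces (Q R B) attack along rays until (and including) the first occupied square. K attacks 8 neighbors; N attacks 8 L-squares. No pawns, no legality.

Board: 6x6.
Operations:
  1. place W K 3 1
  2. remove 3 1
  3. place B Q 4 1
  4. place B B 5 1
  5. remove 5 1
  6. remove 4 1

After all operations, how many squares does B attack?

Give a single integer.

Op 1: place WK@(3,1)
Op 2: remove (3,1)
Op 3: place BQ@(4,1)
Op 4: place BB@(5,1)
Op 5: remove (5,1)
Op 6: remove (4,1)
Per-piece attacks for B:
Union (0 distinct): (none)

Answer: 0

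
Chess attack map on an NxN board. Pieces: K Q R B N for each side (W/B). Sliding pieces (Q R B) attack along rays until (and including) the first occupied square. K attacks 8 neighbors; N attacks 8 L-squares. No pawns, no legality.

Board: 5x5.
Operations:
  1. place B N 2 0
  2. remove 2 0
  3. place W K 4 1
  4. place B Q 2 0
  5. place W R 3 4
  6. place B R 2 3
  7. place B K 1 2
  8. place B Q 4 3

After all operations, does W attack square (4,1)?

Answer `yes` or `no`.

Answer: no

Derivation:
Op 1: place BN@(2,0)
Op 2: remove (2,0)
Op 3: place WK@(4,1)
Op 4: place BQ@(2,0)
Op 5: place WR@(3,4)
Op 6: place BR@(2,3)
Op 7: place BK@(1,2)
Op 8: place BQ@(4,3)
Per-piece attacks for W:
  WR@(3,4): attacks (3,3) (3,2) (3,1) (3,0) (4,4) (2,4) (1,4) (0,4)
  WK@(4,1): attacks (4,2) (4,0) (3,1) (3,2) (3,0)
W attacks (4,1): no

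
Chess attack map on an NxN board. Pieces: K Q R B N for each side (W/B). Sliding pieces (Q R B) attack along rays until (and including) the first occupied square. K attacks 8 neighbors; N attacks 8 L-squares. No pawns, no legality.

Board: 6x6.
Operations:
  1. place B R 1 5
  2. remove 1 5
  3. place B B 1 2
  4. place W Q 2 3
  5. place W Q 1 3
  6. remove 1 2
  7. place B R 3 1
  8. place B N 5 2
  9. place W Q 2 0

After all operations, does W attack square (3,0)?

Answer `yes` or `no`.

Op 1: place BR@(1,5)
Op 2: remove (1,5)
Op 3: place BB@(1,2)
Op 4: place WQ@(2,3)
Op 5: place WQ@(1,3)
Op 6: remove (1,2)
Op 7: place BR@(3,1)
Op 8: place BN@(5,2)
Op 9: place WQ@(2,0)
Per-piece attacks for W:
  WQ@(1,3): attacks (1,4) (1,5) (1,2) (1,1) (1,0) (2,3) (0,3) (2,4) (3,5) (2,2) (3,1) (0,4) (0,2) [ray(1,0) blocked at (2,3); ray(1,-1) blocked at (3,1)]
  WQ@(2,0): attacks (2,1) (2,2) (2,3) (3,0) (4,0) (5,0) (1,0) (0,0) (3,1) (1,1) (0,2) [ray(0,1) blocked at (2,3); ray(1,1) blocked at (3,1)]
  WQ@(2,3): attacks (2,4) (2,5) (2,2) (2,1) (2,0) (3,3) (4,3) (5,3) (1,3) (3,4) (4,5) (3,2) (4,1) (5,0) (1,4) (0,5) (1,2) (0,1) [ray(0,-1) blocked at (2,0); ray(-1,0) blocked at (1,3)]
W attacks (3,0): yes

Answer: yes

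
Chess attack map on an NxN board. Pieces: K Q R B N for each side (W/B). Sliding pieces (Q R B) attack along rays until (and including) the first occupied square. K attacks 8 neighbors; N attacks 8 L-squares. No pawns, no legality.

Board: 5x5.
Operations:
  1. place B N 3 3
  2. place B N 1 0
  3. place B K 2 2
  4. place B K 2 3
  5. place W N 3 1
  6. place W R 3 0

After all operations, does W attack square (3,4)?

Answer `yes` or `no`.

Answer: no

Derivation:
Op 1: place BN@(3,3)
Op 2: place BN@(1,0)
Op 3: place BK@(2,2)
Op 4: place BK@(2,3)
Op 5: place WN@(3,1)
Op 6: place WR@(3,0)
Per-piece attacks for W:
  WR@(3,0): attacks (3,1) (4,0) (2,0) (1,0) [ray(0,1) blocked at (3,1); ray(-1,0) blocked at (1,0)]
  WN@(3,1): attacks (4,3) (2,3) (1,2) (1,0)
W attacks (3,4): no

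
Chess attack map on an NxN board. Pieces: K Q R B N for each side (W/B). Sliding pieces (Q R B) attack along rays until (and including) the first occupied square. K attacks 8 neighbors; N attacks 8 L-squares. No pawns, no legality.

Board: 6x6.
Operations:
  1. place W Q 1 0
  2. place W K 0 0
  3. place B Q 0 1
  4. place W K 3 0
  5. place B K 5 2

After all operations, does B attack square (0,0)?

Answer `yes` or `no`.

Answer: yes

Derivation:
Op 1: place WQ@(1,0)
Op 2: place WK@(0,0)
Op 3: place BQ@(0,1)
Op 4: place WK@(3,0)
Op 5: place BK@(5,2)
Per-piece attacks for B:
  BQ@(0,1): attacks (0,2) (0,3) (0,4) (0,5) (0,0) (1,1) (2,1) (3,1) (4,1) (5,1) (1,2) (2,3) (3,4) (4,5) (1,0) [ray(0,-1) blocked at (0,0); ray(1,-1) blocked at (1,0)]
  BK@(5,2): attacks (5,3) (5,1) (4,2) (4,3) (4,1)
B attacks (0,0): yes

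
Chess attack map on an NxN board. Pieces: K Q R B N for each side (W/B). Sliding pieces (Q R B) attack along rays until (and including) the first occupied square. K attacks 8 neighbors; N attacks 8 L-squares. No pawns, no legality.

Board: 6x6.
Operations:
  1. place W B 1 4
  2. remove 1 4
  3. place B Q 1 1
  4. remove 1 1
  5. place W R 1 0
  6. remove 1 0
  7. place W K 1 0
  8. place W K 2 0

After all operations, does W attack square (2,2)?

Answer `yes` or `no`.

Answer: no

Derivation:
Op 1: place WB@(1,4)
Op 2: remove (1,4)
Op 3: place BQ@(1,1)
Op 4: remove (1,1)
Op 5: place WR@(1,0)
Op 6: remove (1,0)
Op 7: place WK@(1,0)
Op 8: place WK@(2,0)
Per-piece attacks for W:
  WK@(1,0): attacks (1,1) (2,0) (0,0) (2,1) (0,1)
  WK@(2,0): attacks (2,1) (3,0) (1,0) (3,1) (1,1)
W attacks (2,2): no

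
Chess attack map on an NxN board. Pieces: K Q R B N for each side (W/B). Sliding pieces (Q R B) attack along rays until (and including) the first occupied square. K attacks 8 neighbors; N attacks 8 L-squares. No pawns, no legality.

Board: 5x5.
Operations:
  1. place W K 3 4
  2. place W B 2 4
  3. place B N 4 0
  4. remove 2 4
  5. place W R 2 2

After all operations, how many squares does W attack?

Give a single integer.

Answer: 11

Derivation:
Op 1: place WK@(3,4)
Op 2: place WB@(2,4)
Op 3: place BN@(4,0)
Op 4: remove (2,4)
Op 5: place WR@(2,2)
Per-piece attacks for W:
  WR@(2,2): attacks (2,3) (2,4) (2,1) (2,0) (3,2) (4,2) (1,2) (0,2)
  WK@(3,4): attacks (3,3) (4,4) (2,4) (4,3) (2,3)
Union (11 distinct): (0,2) (1,2) (2,0) (2,1) (2,3) (2,4) (3,2) (3,3) (4,2) (4,3) (4,4)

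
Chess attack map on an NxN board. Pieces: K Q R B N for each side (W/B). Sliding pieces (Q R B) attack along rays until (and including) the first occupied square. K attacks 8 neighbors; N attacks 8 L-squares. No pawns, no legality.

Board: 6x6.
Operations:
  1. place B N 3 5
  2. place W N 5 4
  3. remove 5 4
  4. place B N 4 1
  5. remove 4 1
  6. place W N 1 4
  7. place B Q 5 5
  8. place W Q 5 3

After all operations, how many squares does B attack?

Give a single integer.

Answer: 12

Derivation:
Op 1: place BN@(3,5)
Op 2: place WN@(5,4)
Op 3: remove (5,4)
Op 4: place BN@(4,1)
Op 5: remove (4,1)
Op 6: place WN@(1,4)
Op 7: place BQ@(5,5)
Op 8: place WQ@(5,3)
Per-piece attacks for B:
  BN@(3,5): attacks (4,3) (5,4) (2,3) (1,4)
  BQ@(5,5): attacks (5,4) (5,3) (4,5) (3,5) (4,4) (3,3) (2,2) (1,1) (0,0) [ray(0,-1) blocked at (5,3); ray(-1,0) blocked at (3,5)]
Union (12 distinct): (0,0) (1,1) (1,4) (2,2) (2,3) (3,3) (3,5) (4,3) (4,4) (4,5) (5,3) (5,4)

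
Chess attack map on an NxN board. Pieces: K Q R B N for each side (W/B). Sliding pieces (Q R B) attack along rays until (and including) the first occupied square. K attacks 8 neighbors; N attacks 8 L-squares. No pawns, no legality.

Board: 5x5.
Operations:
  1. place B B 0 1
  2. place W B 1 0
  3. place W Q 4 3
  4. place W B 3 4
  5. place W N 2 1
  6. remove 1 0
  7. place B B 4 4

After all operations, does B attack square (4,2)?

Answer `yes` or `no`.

Answer: no

Derivation:
Op 1: place BB@(0,1)
Op 2: place WB@(1,0)
Op 3: place WQ@(4,3)
Op 4: place WB@(3,4)
Op 5: place WN@(2,1)
Op 6: remove (1,0)
Op 7: place BB@(4,4)
Per-piece attacks for B:
  BB@(0,1): attacks (1,2) (2,3) (3,4) (1,0) [ray(1,1) blocked at (3,4)]
  BB@(4,4): attacks (3,3) (2,2) (1,1) (0,0)
B attacks (4,2): no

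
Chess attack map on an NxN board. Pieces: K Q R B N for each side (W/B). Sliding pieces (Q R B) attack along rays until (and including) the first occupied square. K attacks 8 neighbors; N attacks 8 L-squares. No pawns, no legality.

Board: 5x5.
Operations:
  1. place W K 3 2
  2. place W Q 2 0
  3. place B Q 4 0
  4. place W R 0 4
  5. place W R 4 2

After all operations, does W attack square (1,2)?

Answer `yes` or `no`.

Op 1: place WK@(3,2)
Op 2: place WQ@(2,0)
Op 3: place BQ@(4,0)
Op 4: place WR@(0,4)
Op 5: place WR@(4,2)
Per-piece attacks for W:
  WR@(0,4): attacks (0,3) (0,2) (0,1) (0,0) (1,4) (2,4) (3,4) (4,4)
  WQ@(2,0): attacks (2,1) (2,2) (2,3) (2,4) (3,0) (4,0) (1,0) (0,0) (3,1) (4,2) (1,1) (0,2) [ray(1,0) blocked at (4,0); ray(1,1) blocked at (4,2)]
  WK@(3,2): attacks (3,3) (3,1) (4,2) (2,2) (4,3) (4,1) (2,3) (2,1)
  WR@(4,2): attacks (4,3) (4,4) (4,1) (4,0) (3,2) [ray(0,-1) blocked at (4,0); ray(-1,0) blocked at (3,2)]
W attacks (1,2): no

Answer: no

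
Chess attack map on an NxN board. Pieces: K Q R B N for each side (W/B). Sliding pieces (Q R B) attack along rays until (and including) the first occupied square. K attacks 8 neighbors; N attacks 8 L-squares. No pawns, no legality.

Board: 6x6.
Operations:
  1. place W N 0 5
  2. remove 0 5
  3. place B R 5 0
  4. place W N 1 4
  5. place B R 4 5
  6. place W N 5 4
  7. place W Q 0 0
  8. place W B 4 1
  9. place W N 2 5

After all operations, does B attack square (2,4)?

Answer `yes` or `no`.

Op 1: place WN@(0,5)
Op 2: remove (0,5)
Op 3: place BR@(5,0)
Op 4: place WN@(1,4)
Op 5: place BR@(4,5)
Op 6: place WN@(5,4)
Op 7: place WQ@(0,0)
Op 8: place WB@(4,1)
Op 9: place WN@(2,5)
Per-piece attacks for B:
  BR@(4,5): attacks (4,4) (4,3) (4,2) (4,1) (5,5) (3,5) (2,5) [ray(0,-1) blocked at (4,1); ray(-1,0) blocked at (2,5)]
  BR@(5,0): attacks (5,1) (5,2) (5,3) (5,4) (4,0) (3,0) (2,0) (1,0) (0,0) [ray(0,1) blocked at (5,4); ray(-1,0) blocked at (0,0)]
B attacks (2,4): no

Answer: no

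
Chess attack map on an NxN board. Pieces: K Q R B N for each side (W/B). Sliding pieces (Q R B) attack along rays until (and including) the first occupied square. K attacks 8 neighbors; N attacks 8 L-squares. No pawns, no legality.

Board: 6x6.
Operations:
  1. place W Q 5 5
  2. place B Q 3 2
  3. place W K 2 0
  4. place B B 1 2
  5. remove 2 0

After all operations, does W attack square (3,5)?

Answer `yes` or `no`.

Op 1: place WQ@(5,5)
Op 2: place BQ@(3,2)
Op 3: place WK@(2,0)
Op 4: place BB@(1,2)
Op 5: remove (2,0)
Per-piece attacks for W:
  WQ@(5,5): attacks (5,4) (5,3) (5,2) (5,1) (5,0) (4,5) (3,5) (2,5) (1,5) (0,5) (4,4) (3,3) (2,2) (1,1) (0,0)
W attacks (3,5): yes

Answer: yes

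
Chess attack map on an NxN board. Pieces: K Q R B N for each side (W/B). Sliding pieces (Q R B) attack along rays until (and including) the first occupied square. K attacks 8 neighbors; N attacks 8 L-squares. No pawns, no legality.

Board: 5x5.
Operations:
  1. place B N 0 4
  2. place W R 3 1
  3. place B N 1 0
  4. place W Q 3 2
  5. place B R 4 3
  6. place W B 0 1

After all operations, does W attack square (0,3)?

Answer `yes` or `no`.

Answer: no

Derivation:
Op 1: place BN@(0,4)
Op 2: place WR@(3,1)
Op 3: place BN@(1,0)
Op 4: place WQ@(3,2)
Op 5: place BR@(4,3)
Op 6: place WB@(0,1)
Per-piece attacks for W:
  WB@(0,1): attacks (1,2) (2,3) (3,4) (1,0) [ray(1,-1) blocked at (1,0)]
  WR@(3,1): attacks (3,2) (3,0) (4,1) (2,1) (1,1) (0,1) [ray(0,1) blocked at (3,2); ray(-1,0) blocked at (0,1)]
  WQ@(3,2): attacks (3,3) (3,4) (3,1) (4,2) (2,2) (1,2) (0,2) (4,3) (4,1) (2,3) (1,4) (2,1) (1,0) [ray(0,-1) blocked at (3,1); ray(1,1) blocked at (4,3); ray(-1,-1) blocked at (1,0)]
W attacks (0,3): no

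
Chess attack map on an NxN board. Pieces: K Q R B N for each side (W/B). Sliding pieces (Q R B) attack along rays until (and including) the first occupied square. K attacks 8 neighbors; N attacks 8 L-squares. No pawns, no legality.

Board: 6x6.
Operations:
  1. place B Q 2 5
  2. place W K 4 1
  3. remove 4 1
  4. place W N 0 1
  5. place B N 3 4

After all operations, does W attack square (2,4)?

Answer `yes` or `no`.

Answer: no

Derivation:
Op 1: place BQ@(2,5)
Op 2: place WK@(4,1)
Op 3: remove (4,1)
Op 4: place WN@(0,1)
Op 5: place BN@(3,4)
Per-piece attacks for W:
  WN@(0,1): attacks (1,3) (2,2) (2,0)
W attacks (2,4): no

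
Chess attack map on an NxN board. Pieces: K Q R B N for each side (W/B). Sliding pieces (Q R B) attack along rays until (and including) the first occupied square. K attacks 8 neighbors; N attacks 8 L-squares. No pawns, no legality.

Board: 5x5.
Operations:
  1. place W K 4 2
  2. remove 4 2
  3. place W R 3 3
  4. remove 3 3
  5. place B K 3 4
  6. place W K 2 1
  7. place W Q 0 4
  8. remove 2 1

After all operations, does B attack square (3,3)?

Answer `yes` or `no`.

Answer: yes

Derivation:
Op 1: place WK@(4,2)
Op 2: remove (4,2)
Op 3: place WR@(3,3)
Op 4: remove (3,3)
Op 5: place BK@(3,4)
Op 6: place WK@(2,1)
Op 7: place WQ@(0,4)
Op 8: remove (2,1)
Per-piece attacks for B:
  BK@(3,4): attacks (3,3) (4,4) (2,4) (4,3) (2,3)
B attacks (3,3): yes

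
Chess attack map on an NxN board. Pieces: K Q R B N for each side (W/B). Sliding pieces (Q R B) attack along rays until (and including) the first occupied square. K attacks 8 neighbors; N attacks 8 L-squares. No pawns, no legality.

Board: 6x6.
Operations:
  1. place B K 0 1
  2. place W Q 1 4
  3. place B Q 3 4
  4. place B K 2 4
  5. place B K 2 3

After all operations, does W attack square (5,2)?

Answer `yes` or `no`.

Op 1: place BK@(0,1)
Op 2: place WQ@(1,4)
Op 3: place BQ@(3,4)
Op 4: place BK@(2,4)
Op 5: place BK@(2,3)
Per-piece attacks for W:
  WQ@(1,4): attacks (1,5) (1,3) (1,2) (1,1) (1,0) (2,4) (0,4) (2,5) (2,3) (0,5) (0,3) [ray(1,0) blocked at (2,4); ray(1,-1) blocked at (2,3)]
W attacks (5,2): no

Answer: no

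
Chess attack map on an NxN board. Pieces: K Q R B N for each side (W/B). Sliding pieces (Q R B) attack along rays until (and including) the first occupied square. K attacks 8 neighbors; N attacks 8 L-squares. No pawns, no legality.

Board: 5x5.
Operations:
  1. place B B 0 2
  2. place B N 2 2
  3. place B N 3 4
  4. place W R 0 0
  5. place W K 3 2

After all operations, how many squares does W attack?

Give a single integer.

Op 1: place BB@(0,2)
Op 2: place BN@(2,2)
Op 3: place BN@(3,4)
Op 4: place WR@(0,0)
Op 5: place WK@(3,2)
Per-piece attacks for W:
  WR@(0,0): attacks (0,1) (0,2) (1,0) (2,0) (3,0) (4,0) [ray(0,1) blocked at (0,2)]
  WK@(3,2): attacks (3,3) (3,1) (4,2) (2,2) (4,3) (4,1) (2,3) (2,1)
Union (14 distinct): (0,1) (0,2) (1,0) (2,0) (2,1) (2,2) (2,3) (3,0) (3,1) (3,3) (4,0) (4,1) (4,2) (4,3)

Answer: 14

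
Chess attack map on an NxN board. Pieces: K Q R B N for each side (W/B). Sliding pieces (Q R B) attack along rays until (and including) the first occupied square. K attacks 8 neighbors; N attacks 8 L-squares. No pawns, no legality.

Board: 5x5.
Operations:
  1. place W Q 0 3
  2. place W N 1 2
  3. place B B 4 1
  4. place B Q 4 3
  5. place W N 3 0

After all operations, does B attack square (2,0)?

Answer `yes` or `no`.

Answer: no

Derivation:
Op 1: place WQ@(0,3)
Op 2: place WN@(1,2)
Op 3: place BB@(4,1)
Op 4: place BQ@(4,3)
Op 5: place WN@(3,0)
Per-piece attacks for B:
  BB@(4,1): attacks (3,2) (2,3) (1,4) (3,0) [ray(-1,-1) blocked at (3,0)]
  BQ@(4,3): attacks (4,4) (4,2) (4,1) (3,3) (2,3) (1,3) (0,3) (3,4) (3,2) (2,1) (1,0) [ray(0,-1) blocked at (4,1); ray(-1,0) blocked at (0,3)]
B attacks (2,0): no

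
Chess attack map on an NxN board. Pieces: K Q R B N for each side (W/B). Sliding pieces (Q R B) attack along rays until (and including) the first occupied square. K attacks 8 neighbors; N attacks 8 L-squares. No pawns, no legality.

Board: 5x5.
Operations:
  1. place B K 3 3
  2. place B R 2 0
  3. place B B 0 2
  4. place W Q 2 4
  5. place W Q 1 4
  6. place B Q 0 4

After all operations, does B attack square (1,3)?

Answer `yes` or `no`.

Answer: yes

Derivation:
Op 1: place BK@(3,3)
Op 2: place BR@(2,0)
Op 3: place BB@(0,2)
Op 4: place WQ@(2,4)
Op 5: place WQ@(1,4)
Op 6: place BQ@(0,4)
Per-piece attacks for B:
  BB@(0,2): attacks (1,3) (2,4) (1,1) (2,0) [ray(1,1) blocked at (2,4); ray(1,-1) blocked at (2,0)]
  BQ@(0,4): attacks (0,3) (0,2) (1,4) (1,3) (2,2) (3,1) (4,0) [ray(0,-1) blocked at (0,2); ray(1,0) blocked at (1,4)]
  BR@(2,0): attacks (2,1) (2,2) (2,3) (2,4) (3,0) (4,0) (1,0) (0,0) [ray(0,1) blocked at (2,4)]
  BK@(3,3): attacks (3,4) (3,2) (4,3) (2,3) (4,4) (4,2) (2,4) (2,2)
B attacks (1,3): yes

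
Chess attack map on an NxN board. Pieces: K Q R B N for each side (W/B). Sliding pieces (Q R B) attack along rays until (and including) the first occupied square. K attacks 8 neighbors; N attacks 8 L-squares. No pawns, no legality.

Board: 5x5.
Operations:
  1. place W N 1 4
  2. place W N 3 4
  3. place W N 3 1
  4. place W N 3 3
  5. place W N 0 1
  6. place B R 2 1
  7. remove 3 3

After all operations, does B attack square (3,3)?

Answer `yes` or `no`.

Answer: no

Derivation:
Op 1: place WN@(1,4)
Op 2: place WN@(3,4)
Op 3: place WN@(3,1)
Op 4: place WN@(3,3)
Op 5: place WN@(0,1)
Op 6: place BR@(2,1)
Op 7: remove (3,3)
Per-piece attacks for B:
  BR@(2,1): attacks (2,2) (2,3) (2,4) (2,0) (3,1) (1,1) (0,1) [ray(1,0) blocked at (3,1); ray(-1,0) blocked at (0,1)]
B attacks (3,3): no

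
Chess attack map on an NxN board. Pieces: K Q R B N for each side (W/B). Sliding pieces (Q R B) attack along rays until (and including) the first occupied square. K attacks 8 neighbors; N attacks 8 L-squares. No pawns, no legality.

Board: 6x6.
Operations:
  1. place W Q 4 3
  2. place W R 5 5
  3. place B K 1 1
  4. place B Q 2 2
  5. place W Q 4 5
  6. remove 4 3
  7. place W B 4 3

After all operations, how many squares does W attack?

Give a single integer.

Answer: 20

Derivation:
Op 1: place WQ@(4,3)
Op 2: place WR@(5,5)
Op 3: place BK@(1,1)
Op 4: place BQ@(2,2)
Op 5: place WQ@(4,5)
Op 6: remove (4,3)
Op 7: place WB@(4,3)
Per-piece attacks for W:
  WB@(4,3): attacks (5,4) (5,2) (3,4) (2,5) (3,2) (2,1) (1,0)
  WQ@(4,5): attacks (4,4) (4,3) (5,5) (3,5) (2,5) (1,5) (0,5) (5,4) (3,4) (2,3) (1,2) (0,1) [ray(0,-1) blocked at (4,3); ray(1,0) blocked at (5,5)]
  WR@(5,5): attacks (5,4) (5,3) (5,2) (5,1) (5,0) (4,5) [ray(-1,0) blocked at (4,5)]
Union (20 distinct): (0,1) (0,5) (1,0) (1,2) (1,5) (2,1) (2,3) (2,5) (3,2) (3,4) (3,5) (4,3) (4,4) (4,5) (5,0) (5,1) (5,2) (5,3) (5,4) (5,5)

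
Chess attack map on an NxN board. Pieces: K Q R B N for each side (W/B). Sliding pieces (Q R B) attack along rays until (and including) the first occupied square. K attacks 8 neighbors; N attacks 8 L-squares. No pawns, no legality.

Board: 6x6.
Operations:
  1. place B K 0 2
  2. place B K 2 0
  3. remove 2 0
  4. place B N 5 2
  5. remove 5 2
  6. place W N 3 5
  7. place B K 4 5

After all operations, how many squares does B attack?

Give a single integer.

Op 1: place BK@(0,2)
Op 2: place BK@(2,0)
Op 3: remove (2,0)
Op 4: place BN@(5,2)
Op 5: remove (5,2)
Op 6: place WN@(3,5)
Op 7: place BK@(4,5)
Per-piece attacks for B:
  BK@(0,2): attacks (0,3) (0,1) (1,2) (1,3) (1,1)
  BK@(4,5): attacks (4,4) (5,5) (3,5) (5,4) (3,4)
Union (10 distinct): (0,1) (0,3) (1,1) (1,2) (1,3) (3,4) (3,5) (4,4) (5,4) (5,5)

Answer: 10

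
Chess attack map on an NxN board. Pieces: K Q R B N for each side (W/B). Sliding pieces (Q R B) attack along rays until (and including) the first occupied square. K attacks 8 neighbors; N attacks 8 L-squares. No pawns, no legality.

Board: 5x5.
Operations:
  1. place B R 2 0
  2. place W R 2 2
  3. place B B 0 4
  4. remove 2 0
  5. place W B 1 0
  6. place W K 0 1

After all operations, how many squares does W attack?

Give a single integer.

Op 1: place BR@(2,0)
Op 2: place WR@(2,2)
Op 3: place BB@(0,4)
Op 4: remove (2,0)
Op 5: place WB@(1,0)
Op 6: place WK@(0,1)
Per-piece attacks for W:
  WK@(0,1): attacks (0,2) (0,0) (1,1) (1,2) (1,0)
  WB@(1,0): attacks (2,1) (3,2) (4,3) (0,1) [ray(-1,1) blocked at (0,1)]
  WR@(2,2): attacks (2,3) (2,4) (2,1) (2,0) (3,2) (4,2) (1,2) (0,2)
Union (13 distinct): (0,0) (0,1) (0,2) (1,0) (1,1) (1,2) (2,0) (2,1) (2,3) (2,4) (3,2) (4,2) (4,3)

Answer: 13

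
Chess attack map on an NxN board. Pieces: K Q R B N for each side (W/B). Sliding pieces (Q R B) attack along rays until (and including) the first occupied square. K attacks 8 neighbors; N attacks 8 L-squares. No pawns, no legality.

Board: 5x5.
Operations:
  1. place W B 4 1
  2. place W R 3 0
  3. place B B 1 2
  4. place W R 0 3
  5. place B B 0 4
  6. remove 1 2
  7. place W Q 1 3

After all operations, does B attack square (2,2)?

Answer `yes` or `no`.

Op 1: place WB@(4,1)
Op 2: place WR@(3,0)
Op 3: place BB@(1,2)
Op 4: place WR@(0,3)
Op 5: place BB@(0,4)
Op 6: remove (1,2)
Op 7: place WQ@(1,3)
Per-piece attacks for B:
  BB@(0,4): attacks (1,3) [ray(1,-1) blocked at (1,3)]
B attacks (2,2): no

Answer: no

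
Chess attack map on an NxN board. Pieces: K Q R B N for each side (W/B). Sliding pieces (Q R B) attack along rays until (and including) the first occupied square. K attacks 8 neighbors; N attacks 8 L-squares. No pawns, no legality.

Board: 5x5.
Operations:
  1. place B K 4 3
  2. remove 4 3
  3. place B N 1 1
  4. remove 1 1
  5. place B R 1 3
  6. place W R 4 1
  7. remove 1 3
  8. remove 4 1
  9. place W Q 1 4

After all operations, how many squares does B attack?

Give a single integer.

Answer: 0

Derivation:
Op 1: place BK@(4,3)
Op 2: remove (4,3)
Op 3: place BN@(1,1)
Op 4: remove (1,1)
Op 5: place BR@(1,3)
Op 6: place WR@(4,1)
Op 7: remove (1,3)
Op 8: remove (4,1)
Op 9: place WQ@(1,4)
Per-piece attacks for B:
Union (0 distinct): (none)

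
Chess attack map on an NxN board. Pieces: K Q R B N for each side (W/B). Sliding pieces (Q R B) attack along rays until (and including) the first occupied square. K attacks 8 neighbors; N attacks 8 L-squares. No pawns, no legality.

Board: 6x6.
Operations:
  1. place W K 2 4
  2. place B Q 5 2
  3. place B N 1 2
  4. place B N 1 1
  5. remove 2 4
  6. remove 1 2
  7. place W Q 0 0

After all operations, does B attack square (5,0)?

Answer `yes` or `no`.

Op 1: place WK@(2,4)
Op 2: place BQ@(5,2)
Op 3: place BN@(1,2)
Op 4: place BN@(1,1)
Op 5: remove (2,4)
Op 6: remove (1,2)
Op 7: place WQ@(0,0)
Per-piece attacks for B:
  BN@(1,1): attacks (2,3) (3,2) (0,3) (3,0)
  BQ@(5,2): attacks (5,3) (5,4) (5,5) (5,1) (5,0) (4,2) (3,2) (2,2) (1,2) (0,2) (4,3) (3,4) (2,5) (4,1) (3,0)
B attacks (5,0): yes

Answer: yes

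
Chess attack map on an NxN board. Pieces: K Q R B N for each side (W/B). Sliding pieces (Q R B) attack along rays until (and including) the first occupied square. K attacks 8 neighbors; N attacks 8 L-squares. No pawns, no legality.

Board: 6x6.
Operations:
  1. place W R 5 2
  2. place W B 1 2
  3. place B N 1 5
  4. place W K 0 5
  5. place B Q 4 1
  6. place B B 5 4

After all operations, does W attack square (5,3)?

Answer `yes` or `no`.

Op 1: place WR@(5,2)
Op 2: place WB@(1,2)
Op 3: place BN@(1,5)
Op 4: place WK@(0,5)
Op 5: place BQ@(4,1)
Op 6: place BB@(5,4)
Per-piece attacks for W:
  WK@(0,5): attacks (0,4) (1,5) (1,4)
  WB@(1,2): attacks (2,3) (3,4) (4,5) (2,1) (3,0) (0,3) (0,1)
  WR@(5,2): attacks (5,3) (5,4) (5,1) (5,0) (4,2) (3,2) (2,2) (1,2) [ray(0,1) blocked at (5,4); ray(-1,0) blocked at (1,2)]
W attacks (5,3): yes

Answer: yes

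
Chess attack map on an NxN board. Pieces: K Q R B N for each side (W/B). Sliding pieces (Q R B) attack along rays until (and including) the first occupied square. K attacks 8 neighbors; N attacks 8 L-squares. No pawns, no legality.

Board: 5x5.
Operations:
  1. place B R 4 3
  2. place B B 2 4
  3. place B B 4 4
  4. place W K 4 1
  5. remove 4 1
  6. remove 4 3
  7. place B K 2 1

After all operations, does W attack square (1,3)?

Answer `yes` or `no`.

Answer: no

Derivation:
Op 1: place BR@(4,3)
Op 2: place BB@(2,4)
Op 3: place BB@(4,4)
Op 4: place WK@(4,1)
Op 5: remove (4,1)
Op 6: remove (4,3)
Op 7: place BK@(2,1)
Per-piece attacks for W:
W attacks (1,3): no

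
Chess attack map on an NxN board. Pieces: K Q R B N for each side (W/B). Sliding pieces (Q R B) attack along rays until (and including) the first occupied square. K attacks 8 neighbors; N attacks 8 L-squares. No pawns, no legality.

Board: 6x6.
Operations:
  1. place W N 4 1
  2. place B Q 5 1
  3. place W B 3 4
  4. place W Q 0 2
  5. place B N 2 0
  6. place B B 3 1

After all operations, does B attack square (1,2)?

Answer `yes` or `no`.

Op 1: place WN@(4,1)
Op 2: place BQ@(5,1)
Op 3: place WB@(3,4)
Op 4: place WQ@(0,2)
Op 5: place BN@(2,0)
Op 6: place BB@(3,1)
Per-piece attacks for B:
  BN@(2,0): attacks (3,2) (4,1) (1,2) (0,1)
  BB@(3,1): attacks (4,2) (5,3) (4,0) (2,2) (1,3) (0,4) (2,0) [ray(-1,-1) blocked at (2,0)]
  BQ@(5,1): attacks (5,2) (5,3) (5,4) (5,5) (5,0) (4,1) (4,2) (3,3) (2,4) (1,5) (4,0) [ray(-1,0) blocked at (4,1)]
B attacks (1,2): yes

Answer: yes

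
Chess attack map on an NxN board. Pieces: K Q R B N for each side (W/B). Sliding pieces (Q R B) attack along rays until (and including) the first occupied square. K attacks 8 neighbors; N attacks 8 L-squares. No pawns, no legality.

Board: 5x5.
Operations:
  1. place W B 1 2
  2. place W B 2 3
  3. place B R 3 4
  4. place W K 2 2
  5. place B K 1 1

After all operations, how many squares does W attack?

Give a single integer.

Op 1: place WB@(1,2)
Op 2: place WB@(2,3)
Op 3: place BR@(3,4)
Op 4: place WK@(2,2)
Op 5: place BK@(1,1)
Per-piece attacks for W:
  WB@(1,2): attacks (2,3) (2,1) (3,0) (0,3) (0,1) [ray(1,1) blocked at (2,3)]
  WK@(2,2): attacks (2,3) (2,1) (3,2) (1,2) (3,3) (3,1) (1,3) (1,1)
  WB@(2,3): attacks (3,4) (3,2) (4,1) (1,4) (1,2) [ray(1,1) blocked at (3,4); ray(-1,-1) blocked at (1,2)]
Union (14 distinct): (0,1) (0,3) (1,1) (1,2) (1,3) (1,4) (2,1) (2,3) (3,0) (3,1) (3,2) (3,3) (3,4) (4,1)

Answer: 14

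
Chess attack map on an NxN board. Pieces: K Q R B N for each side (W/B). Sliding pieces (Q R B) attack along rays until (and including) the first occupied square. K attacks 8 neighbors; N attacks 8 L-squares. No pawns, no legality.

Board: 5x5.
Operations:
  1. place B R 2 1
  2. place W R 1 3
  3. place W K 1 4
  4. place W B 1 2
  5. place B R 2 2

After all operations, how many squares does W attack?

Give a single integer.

Op 1: place BR@(2,1)
Op 2: place WR@(1,3)
Op 3: place WK@(1,4)
Op 4: place WB@(1,2)
Op 5: place BR@(2,2)
Per-piece attacks for W:
  WB@(1,2): attacks (2,3) (3,4) (2,1) (0,3) (0,1) [ray(1,-1) blocked at (2,1)]
  WR@(1,3): attacks (1,4) (1,2) (2,3) (3,3) (4,3) (0,3) [ray(0,1) blocked at (1,4); ray(0,-1) blocked at (1,2)]
  WK@(1,4): attacks (1,3) (2,4) (0,4) (2,3) (0,3)
Union (12 distinct): (0,1) (0,3) (0,4) (1,2) (1,3) (1,4) (2,1) (2,3) (2,4) (3,3) (3,4) (4,3)

Answer: 12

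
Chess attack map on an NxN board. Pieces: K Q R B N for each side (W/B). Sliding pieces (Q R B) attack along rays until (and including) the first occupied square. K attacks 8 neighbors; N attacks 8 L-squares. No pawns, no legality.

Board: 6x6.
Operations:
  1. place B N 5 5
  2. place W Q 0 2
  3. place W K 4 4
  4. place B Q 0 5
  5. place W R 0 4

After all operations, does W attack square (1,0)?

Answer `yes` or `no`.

Op 1: place BN@(5,5)
Op 2: place WQ@(0,2)
Op 3: place WK@(4,4)
Op 4: place BQ@(0,5)
Op 5: place WR@(0,4)
Per-piece attacks for W:
  WQ@(0,2): attacks (0,3) (0,4) (0,1) (0,0) (1,2) (2,2) (3,2) (4,2) (5,2) (1,3) (2,4) (3,5) (1,1) (2,0) [ray(0,1) blocked at (0,4)]
  WR@(0,4): attacks (0,5) (0,3) (0,2) (1,4) (2,4) (3,4) (4,4) [ray(0,1) blocked at (0,5); ray(0,-1) blocked at (0,2); ray(1,0) blocked at (4,4)]
  WK@(4,4): attacks (4,5) (4,3) (5,4) (3,4) (5,5) (5,3) (3,5) (3,3)
W attacks (1,0): no

Answer: no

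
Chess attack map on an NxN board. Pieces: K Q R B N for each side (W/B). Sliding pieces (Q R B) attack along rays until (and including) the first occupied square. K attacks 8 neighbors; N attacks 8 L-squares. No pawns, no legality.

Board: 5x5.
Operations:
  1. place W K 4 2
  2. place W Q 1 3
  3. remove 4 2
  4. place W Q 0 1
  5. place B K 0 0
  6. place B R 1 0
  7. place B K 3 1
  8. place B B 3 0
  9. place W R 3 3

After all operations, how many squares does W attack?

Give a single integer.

Op 1: place WK@(4,2)
Op 2: place WQ@(1,3)
Op 3: remove (4,2)
Op 4: place WQ@(0,1)
Op 5: place BK@(0,0)
Op 6: place BR@(1,0)
Op 7: place BK@(3,1)
Op 8: place BB@(3,0)
Op 9: place WR@(3,3)
Per-piece attacks for W:
  WQ@(0,1): attacks (0,2) (0,3) (0,4) (0,0) (1,1) (2,1) (3,1) (1,2) (2,3) (3,4) (1,0) [ray(0,-1) blocked at (0,0); ray(1,0) blocked at (3,1); ray(1,-1) blocked at (1,0)]
  WQ@(1,3): attacks (1,4) (1,2) (1,1) (1,0) (2,3) (3,3) (0,3) (2,4) (2,2) (3,1) (0,4) (0,2) [ray(0,-1) blocked at (1,0); ray(1,0) blocked at (3,3); ray(1,-1) blocked at (3,1)]
  WR@(3,3): attacks (3,4) (3,2) (3,1) (4,3) (2,3) (1,3) [ray(0,-1) blocked at (3,1); ray(-1,0) blocked at (1,3)]
Union (18 distinct): (0,0) (0,2) (0,3) (0,4) (1,0) (1,1) (1,2) (1,3) (1,4) (2,1) (2,2) (2,3) (2,4) (3,1) (3,2) (3,3) (3,4) (4,3)

Answer: 18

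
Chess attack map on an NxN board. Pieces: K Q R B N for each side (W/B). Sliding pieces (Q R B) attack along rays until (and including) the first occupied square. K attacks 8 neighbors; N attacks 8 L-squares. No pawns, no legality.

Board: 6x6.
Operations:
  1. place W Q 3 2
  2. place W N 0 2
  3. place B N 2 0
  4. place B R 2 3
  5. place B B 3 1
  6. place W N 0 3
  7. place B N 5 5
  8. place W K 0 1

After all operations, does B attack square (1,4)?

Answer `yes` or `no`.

Op 1: place WQ@(3,2)
Op 2: place WN@(0,2)
Op 3: place BN@(2,0)
Op 4: place BR@(2,3)
Op 5: place BB@(3,1)
Op 6: place WN@(0,3)
Op 7: place BN@(5,5)
Op 8: place WK@(0,1)
Per-piece attacks for B:
  BN@(2,0): attacks (3,2) (4,1) (1,2) (0,1)
  BR@(2,3): attacks (2,4) (2,5) (2,2) (2,1) (2,0) (3,3) (4,3) (5,3) (1,3) (0,3) [ray(0,-1) blocked at (2,0); ray(-1,0) blocked at (0,3)]
  BB@(3,1): attacks (4,2) (5,3) (4,0) (2,2) (1,3) (0,4) (2,0) [ray(-1,-1) blocked at (2,0)]
  BN@(5,5): attacks (4,3) (3,4)
B attacks (1,4): no

Answer: no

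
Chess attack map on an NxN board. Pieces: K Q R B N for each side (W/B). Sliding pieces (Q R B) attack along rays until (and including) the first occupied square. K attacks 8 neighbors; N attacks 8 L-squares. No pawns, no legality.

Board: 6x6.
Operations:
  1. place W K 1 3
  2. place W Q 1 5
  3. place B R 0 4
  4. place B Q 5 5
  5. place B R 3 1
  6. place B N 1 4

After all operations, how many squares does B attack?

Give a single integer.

Answer: 24

Derivation:
Op 1: place WK@(1,3)
Op 2: place WQ@(1,5)
Op 3: place BR@(0,4)
Op 4: place BQ@(5,5)
Op 5: place BR@(3,1)
Op 6: place BN@(1,4)
Per-piece attacks for B:
  BR@(0,4): attacks (0,5) (0,3) (0,2) (0,1) (0,0) (1,4) [ray(1,0) blocked at (1,4)]
  BN@(1,4): attacks (3,5) (2,2) (3,3) (0,2)
  BR@(3,1): attacks (3,2) (3,3) (3,4) (3,5) (3,0) (4,1) (5,1) (2,1) (1,1) (0,1)
  BQ@(5,5): attacks (5,4) (5,3) (5,2) (5,1) (5,0) (4,5) (3,5) (2,5) (1,5) (4,4) (3,3) (2,2) (1,1) (0,0) [ray(-1,0) blocked at (1,5)]
Union (24 distinct): (0,0) (0,1) (0,2) (0,3) (0,5) (1,1) (1,4) (1,5) (2,1) (2,2) (2,5) (3,0) (3,2) (3,3) (3,4) (3,5) (4,1) (4,4) (4,5) (5,0) (5,1) (5,2) (5,3) (5,4)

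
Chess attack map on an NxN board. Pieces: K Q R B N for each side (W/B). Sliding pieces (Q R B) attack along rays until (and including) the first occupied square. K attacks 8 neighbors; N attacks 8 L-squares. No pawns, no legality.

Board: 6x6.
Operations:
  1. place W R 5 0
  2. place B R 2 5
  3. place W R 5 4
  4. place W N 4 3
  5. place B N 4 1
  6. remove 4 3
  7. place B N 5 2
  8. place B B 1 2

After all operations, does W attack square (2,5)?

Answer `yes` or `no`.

Op 1: place WR@(5,0)
Op 2: place BR@(2,5)
Op 3: place WR@(5,4)
Op 4: place WN@(4,3)
Op 5: place BN@(4,1)
Op 6: remove (4,3)
Op 7: place BN@(5,2)
Op 8: place BB@(1,2)
Per-piece attacks for W:
  WR@(5,0): attacks (5,1) (5,2) (4,0) (3,0) (2,0) (1,0) (0,0) [ray(0,1) blocked at (5,2)]
  WR@(5,4): attacks (5,5) (5,3) (5,2) (4,4) (3,4) (2,4) (1,4) (0,4) [ray(0,-1) blocked at (5,2)]
W attacks (2,5): no

Answer: no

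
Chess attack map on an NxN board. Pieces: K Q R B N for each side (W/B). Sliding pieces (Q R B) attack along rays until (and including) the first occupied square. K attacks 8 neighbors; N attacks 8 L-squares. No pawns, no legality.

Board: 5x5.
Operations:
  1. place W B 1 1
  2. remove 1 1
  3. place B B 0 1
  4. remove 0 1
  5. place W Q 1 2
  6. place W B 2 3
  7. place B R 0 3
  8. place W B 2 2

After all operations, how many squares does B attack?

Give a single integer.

Op 1: place WB@(1,1)
Op 2: remove (1,1)
Op 3: place BB@(0,1)
Op 4: remove (0,1)
Op 5: place WQ@(1,2)
Op 6: place WB@(2,3)
Op 7: place BR@(0,3)
Op 8: place WB@(2,2)
Per-piece attacks for B:
  BR@(0,3): attacks (0,4) (0,2) (0,1) (0,0) (1,3) (2,3) [ray(1,0) blocked at (2,3)]
Union (6 distinct): (0,0) (0,1) (0,2) (0,4) (1,3) (2,3)

Answer: 6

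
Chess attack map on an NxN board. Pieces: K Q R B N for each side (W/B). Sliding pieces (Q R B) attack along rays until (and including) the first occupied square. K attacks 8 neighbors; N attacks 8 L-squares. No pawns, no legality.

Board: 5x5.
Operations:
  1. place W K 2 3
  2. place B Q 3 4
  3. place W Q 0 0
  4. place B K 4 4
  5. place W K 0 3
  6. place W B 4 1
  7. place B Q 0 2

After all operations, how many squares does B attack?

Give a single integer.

Op 1: place WK@(2,3)
Op 2: place BQ@(3,4)
Op 3: place WQ@(0,0)
Op 4: place BK@(4,4)
Op 5: place WK@(0,3)
Op 6: place WB@(4,1)
Op 7: place BQ@(0,2)
Per-piece attacks for B:
  BQ@(0,2): attacks (0,3) (0,1) (0,0) (1,2) (2,2) (3,2) (4,2) (1,3) (2,4) (1,1) (2,0) [ray(0,1) blocked at (0,3); ray(0,-1) blocked at (0,0)]
  BQ@(3,4): attacks (3,3) (3,2) (3,1) (3,0) (4,4) (2,4) (1,4) (0,4) (4,3) (2,3) [ray(1,0) blocked at (4,4); ray(-1,-1) blocked at (2,3)]
  BK@(4,4): attacks (4,3) (3,4) (3,3)
Union (20 distinct): (0,0) (0,1) (0,3) (0,4) (1,1) (1,2) (1,3) (1,4) (2,0) (2,2) (2,3) (2,4) (3,0) (3,1) (3,2) (3,3) (3,4) (4,2) (4,3) (4,4)

Answer: 20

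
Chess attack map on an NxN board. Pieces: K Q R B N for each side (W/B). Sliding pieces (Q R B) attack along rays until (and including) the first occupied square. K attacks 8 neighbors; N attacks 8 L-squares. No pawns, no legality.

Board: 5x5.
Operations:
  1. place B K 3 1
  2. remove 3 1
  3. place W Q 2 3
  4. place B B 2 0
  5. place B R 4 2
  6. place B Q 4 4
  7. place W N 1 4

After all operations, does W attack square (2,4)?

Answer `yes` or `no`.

Answer: yes

Derivation:
Op 1: place BK@(3,1)
Op 2: remove (3,1)
Op 3: place WQ@(2,3)
Op 4: place BB@(2,0)
Op 5: place BR@(4,2)
Op 6: place BQ@(4,4)
Op 7: place WN@(1,4)
Per-piece attacks for W:
  WN@(1,4): attacks (2,2) (3,3) (0,2)
  WQ@(2,3): attacks (2,4) (2,2) (2,1) (2,0) (3,3) (4,3) (1,3) (0,3) (3,4) (3,2) (4,1) (1,4) (1,2) (0,1) [ray(0,-1) blocked at (2,0); ray(-1,1) blocked at (1,4)]
W attacks (2,4): yes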